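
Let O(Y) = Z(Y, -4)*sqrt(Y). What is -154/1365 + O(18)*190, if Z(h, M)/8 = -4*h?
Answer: -22/195 - 328320*sqrt(2) ≈ -4.6431e+5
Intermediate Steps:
Z(h, M) = -32*h (Z(h, M) = 8*(-4*h) = -32*h)
O(Y) = -32*Y**(3/2) (O(Y) = (-32*Y)*sqrt(Y) = -32*Y**(3/2))
-154/1365 + O(18)*190 = -154/1365 - 1728*sqrt(2)*190 = -154*1/1365 - 1728*sqrt(2)*190 = -22/195 - 1728*sqrt(2)*190 = -22/195 - 328320*sqrt(2)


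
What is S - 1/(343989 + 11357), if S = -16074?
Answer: -5711831605/355346 ≈ -16074.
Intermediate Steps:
S - 1/(343989 + 11357) = -16074 - 1/(343989 + 11357) = -16074 - 1/355346 = -5711831605/355346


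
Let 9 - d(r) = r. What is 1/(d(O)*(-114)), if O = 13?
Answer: 1/456 ≈ 0.0021930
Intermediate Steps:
d(r) = 9 - r
1/(d(O)*(-114)) = 1/((9 - 1*13)*(-114)) = 1/((9 - 13)*(-114)) = 1/(-4*(-114)) = 1/456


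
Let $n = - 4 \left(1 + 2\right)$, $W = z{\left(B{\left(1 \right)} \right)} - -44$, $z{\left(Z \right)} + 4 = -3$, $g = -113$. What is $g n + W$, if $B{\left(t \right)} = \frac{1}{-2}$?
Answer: $1393$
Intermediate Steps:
$B{\left(t \right)} = - \frac{1}{2}$
$z{\left(Z \right)} = -7$ ($z{\left(Z \right)} = -4 - 3 = -7$)
$W = 37$ ($W = -7 - -44 = -7 + 44 = 37$)
$n = -12$ ($n = \left(-4\right) 3 = -12$)
$g n + W = \left(-113\right) \left(-12\right) + 37 = 1356 + 37 = 1393$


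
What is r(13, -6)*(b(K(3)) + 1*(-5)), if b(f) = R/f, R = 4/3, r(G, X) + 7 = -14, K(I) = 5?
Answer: 497/5 ≈ 99.400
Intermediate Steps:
r(G, X) = -21 (r(G, X) = -7 - 14 = -21)
R = 4/3 (R = 4*(⅓) = 4/3 ≈ 1.3333)
b(f) = 4/(3*f)
r(13, -6)*(b(K(3)) + 1*(-5)) = -21*((4/3)/5 + 1*(-5)) = -21*((4/3)*(⅕) - 5) = -21*(4/15 - 5) = -21*(-71/15) = 497/5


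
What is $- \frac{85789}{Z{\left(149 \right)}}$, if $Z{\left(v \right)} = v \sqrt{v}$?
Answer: $- \frac{85789 \sqrt{149}}{22201} \approx -47.169$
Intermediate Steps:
$Z{\left(v \right)} = v^{\frac{3}{2}}$
$- \frac{85789}{Z{\left(149 \right)}} = - \frac{85789}{149^{\frac{3}{2}}} = - \frac{85789}{149 \sqrt{149}} = - 85789 \frac{\sqrt{149}}{22201} = - \frac{85789 \sqrt{149}}{22201}$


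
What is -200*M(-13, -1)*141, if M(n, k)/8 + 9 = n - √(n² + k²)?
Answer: 4963200 + 225600*√170 ≈ 7.9047e+6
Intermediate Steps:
M(n, k) = -72 - 8*√(k² + n²) + 8*n (M(n, k) = -72 + 8*(n - √(n² + k²)) = -72 + 8*(n - √(k² + n²)) = -72 + (-8*√(k² + n²) + 8*n) = -72 - 8*√(k² + n²) + 8*n)
-200*M(-13, -1)*141 = -200*(-72 - 8*√((-1)² + (-13)²) + 8*(-13))*141 = -200*(-72 - 8*√(1 + 169) - 104)*141 = -200*(-72 - 8*√170 - 104)*141 = -200*(-176 - 8*√170)*141 = (35200 + 1600*√170)*141 = 4963200 + 225600*√170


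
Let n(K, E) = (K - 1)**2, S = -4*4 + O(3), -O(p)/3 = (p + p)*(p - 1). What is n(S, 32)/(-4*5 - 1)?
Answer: -2809/21 ≈ -133.76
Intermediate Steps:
O(p) = -6*p*(-1 + p) (O(p) = -3*(p + p)*(p - 1) = -3*2*p*(-1 + p) = -6*p*(-1 + p))
S = -52 (S = -4*4 + 6*3*(1 - 1*3) = -16 + 6*3*(1 - 3) = -16 + 6*3*(-2) = -16 - 36 = -52)
n(K, E) = (-1 + K)**2
n(S, 32)/(-4*5 - 1) = (-1 - 52)**2/(-4*5 - 1) = (-53)**2/(-20 - 1) = 2809/(-21) = 2809*(-1/21) = -2809/21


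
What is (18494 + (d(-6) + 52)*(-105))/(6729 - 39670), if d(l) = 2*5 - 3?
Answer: -12299/32941 ≈ -0.37336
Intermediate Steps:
d(l) = 7 (d(l) = 10 - 3 = 7)
(18494 + (d(-6) + 52)*(-105))/(6729 - 39670) = (18494 + (7 + 52)*(-105))/(6729 - 39670) = (18494 + 59*(-105))/(-32941) = (18494 - 6195)*(-1/32941) = 12299*(-1/32941) = -12299/32941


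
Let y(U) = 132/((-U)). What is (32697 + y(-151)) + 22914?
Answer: 8397393/151 ≈ 55612.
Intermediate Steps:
y(U) = -132/U (y(U) = 132*(-1/U) = -132/U)
(32697 + y(-151)) + 22914 = (32697 - 132/(-151)) + 22914 = (32697 - 132*(-1/151)) + 22914 = (32697 + 132/151) + 22914 = 4937379/151 + 22914 = 8397393/151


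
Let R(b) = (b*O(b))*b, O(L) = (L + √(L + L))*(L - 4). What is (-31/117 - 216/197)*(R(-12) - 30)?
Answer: -288875074/7683 + 16066048*I*√6/2561 ≈ -37599.0 + 15367.0*I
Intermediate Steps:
O(L) = (-4 + L)*(L + √2*√L) (O(L) = (L + √(2*L))*(-4 + L) = (L + √2*√L)*(-4 + L) = (-4 + L)*(L + √2*√L))
R(b) = b²*(b² - 4*b + √2*b^(3/2) - 4*√2*√b) (R(b) = (b*(b² - 4*b + √2*b^(3/2) - 4*√2*√b))*b = b²*(b² - 4*b + √2*b^(3/2) - 4*√2*√b))
(-31/117 - 216/197)*(R(-12) - 30) = (-31/117 - 216/197)*(((-12)⁴ - 4*(-12)³ + √2*(-12)^(7/2) - 4*√2*(-12)^(5/2)) - 30) = (-31*1/117 - 216*1/197)*((20736 - 4*(-1728) + √2*(-3456*I*√3) - 4*√2*288*I*√3) - 30) = (-31/117 - 216/197)*((20736 + 6912 - 3456*I*√6 - 1152*I*√6) - 30) = -31379*((27648 - 4608*I*√6) - 30)/23049 = -31379*(27618 - 4608*I*√6)/23049 = -288875074/7683 + 16066048*I*√6/2561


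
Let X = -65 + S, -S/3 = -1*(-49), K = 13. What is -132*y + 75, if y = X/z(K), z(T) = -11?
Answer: -2469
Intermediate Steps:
S = -147 (S = -(-3)*(-49) = -3*49 = -147)
X = -212 (X = -65 - 147 = -212)
y = 212/11 (y = -212/(-11) = -212*(-1/11) = 212/11 ≈ 19.273)
-132*y + 75 = -132*212/11 + 75 = -2544 + 75 = -2469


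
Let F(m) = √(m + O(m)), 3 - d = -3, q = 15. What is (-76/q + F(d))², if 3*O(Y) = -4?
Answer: 6826/225 - 152*√42/45 ≈ 8.4473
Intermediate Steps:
d = 6 (d = 3 - 1*(-3) = 3 + 3 = 6)
O(Y) = -4/3 (O(Y) = (⅓)*(-4) = -4/3)
F(m) = √(-4/3 + m) (F(m) = √(m - 4/3) = √(-4/3 + m))
(-76/q + F(d))² = (-76/15 + √(-12 + 9*6)/3)² = (-76*1/15 + √(-12 + 54)/3)² = (-76/15 + √42/3)²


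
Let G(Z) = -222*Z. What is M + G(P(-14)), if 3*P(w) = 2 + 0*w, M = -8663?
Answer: -8811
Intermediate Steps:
P(w) = ⅔ (P(w) = (2 + 0*w)/3 = (2 + 0)/3 = (⅓)*2 = ⅔)
M + G(P(-14)) = -8663 - 222*⅔ = -8663 - 148 = -8811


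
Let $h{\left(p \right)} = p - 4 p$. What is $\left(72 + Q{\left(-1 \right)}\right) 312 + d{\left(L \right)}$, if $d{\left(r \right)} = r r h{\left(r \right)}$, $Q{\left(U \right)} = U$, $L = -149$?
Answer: $9945999$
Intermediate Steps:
$h{\left(p \right)} = - 3 p$
$d{\left(r \right)} = - 3 r^{3}$ ($d{\left(r \right)} = r r \left(- 3 r\right) = r^{2} \left(- 3 r\right) = - 3 r^{3}$)
$\left(72 + Q{\left(-1 \right)}\right) 312 + d{\left(L \right)} = \left(72 - 1\right) 312 - 3 \left(-149\right)^{3} = 71 \cdot 312 - -9923847 = 22152 + 9923847 = 9945999$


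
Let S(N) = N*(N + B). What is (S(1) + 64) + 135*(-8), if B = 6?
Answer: -1009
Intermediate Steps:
S(N) = N*(6 + N) (S(N) = N*(N + 6) = N*(6 + N))
(S(1) + 64) + 135*(-8) = (1*(6 + 1) + 64) + 135*(-8) = (1*7 + 64) - 1080 = (7 + 64) - 1080 = 71 - 1080 = -1009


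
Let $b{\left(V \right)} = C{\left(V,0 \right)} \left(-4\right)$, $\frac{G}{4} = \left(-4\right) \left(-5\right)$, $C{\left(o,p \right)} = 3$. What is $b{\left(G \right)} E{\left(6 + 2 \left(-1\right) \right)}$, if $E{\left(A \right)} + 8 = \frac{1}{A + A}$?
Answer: $\frac{189}{2} \approx 94.5$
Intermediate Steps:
$E{\left(A \right)} = -8 + \frac{1}{2 A}$ ($E{\left(A \right)} = -8 + \frac{1}{A + A} = -8 + \frac{1}{2 A}$)
$G = 80$ ($G = 4 \left(\left(-4\right) \left(-5\right)\right) = 4 \cdot 20 = 80$)
$b{\left(V \right)} = -12$ ($b{\left(V \right)} = 3 \left(-4\right) = -12$)
$b{\left(G \right)} E{\left(6 + 2 \left(-1\right) \right)} = - 12 \left(-8 + \frac{1}{2 \left(6 + 2 \left(-1\right)\right)}\right) = - 12 \left(-8 + \frac{1}{2 \left(6 - 2\right)}\right) = - 12 \left(-8 + \frac{1}{2 \cdot 4}\right) = - 12 \left(-8 + \frac{1}{2} \cdot \frac{1}{4}\right) = - 12 \left(-8 + \frac{1}{8}\right) = \left(-12\right) \left(- \frac{63}{8}\right) = \frac{189}{2}$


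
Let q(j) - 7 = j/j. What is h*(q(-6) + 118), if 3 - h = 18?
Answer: -1890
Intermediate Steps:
h = -15 (h = 3 - 1*18 = 3 - 18 = -15)
q(j) = 8 (q(j) = 7 + j/j = 7 + 1 = 8)
h*(q(-6) + 118) = -15*(8 + 118) = -15*126 = -1890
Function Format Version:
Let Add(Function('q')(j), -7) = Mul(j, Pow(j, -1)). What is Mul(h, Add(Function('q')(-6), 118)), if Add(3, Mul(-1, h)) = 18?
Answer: -1890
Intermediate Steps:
h = -15 (h = Add(3, Mul(-1, 18)) = Add(3, -18) = -15)
Function('q')(j) = 8 (Function('q')(j) = Add(7, Mul(j, Pow(j, -1))) = Add(7, 1) = 8)
Mul(h, Add(Function('q')(-6), 118)) = Mul(-15, Add(8, 118)) = Mul(-15, 126) = -1890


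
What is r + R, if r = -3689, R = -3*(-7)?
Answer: -3668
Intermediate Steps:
R = 21
r + R = -3689 + 21 = -3668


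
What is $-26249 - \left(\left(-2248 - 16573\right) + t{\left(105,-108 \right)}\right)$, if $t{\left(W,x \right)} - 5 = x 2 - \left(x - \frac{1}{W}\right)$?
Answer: $- \frac{769126}{105} \approx -7325.0$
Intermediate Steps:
$t{\left(W,x \right)} = 5 + x + \frac{1}{W}$ ($t{\left(W,x \right)} = 5 - \left(x - \frac{1}{W} - x 2\right) = 5 + \left(2 x - \left(x - \frac{1}{W}\right)\right) = 5 + \left(x + \frac{1}{W}\right) = 5 + x + \frac{1}{W}$)
$-26249 - \left(\left(-2248 - 16573\right) + t{\left(105,-108 \right)}\right) = -26249 - \left(\left(-2248 - 16573\right) + \left(5 - 108 + \frac{1}{105}\right)\right) = -26249 - \left(-18821 + \left(5 - 108 + \frac{1}{105}\right)\right) = -26249 - \left(-18821 - \frac{10814}{105}\right) = -26249 - - \frac{1987019}{105} = -26249 + \frac{1987019}{105} = - \frac{769126}{105}$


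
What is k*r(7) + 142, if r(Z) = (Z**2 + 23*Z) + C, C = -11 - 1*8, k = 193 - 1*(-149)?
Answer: 65464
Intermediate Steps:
k = 342 (k = 193 + 149 = 342)
C = -19 (C = -11 - 8 = -19)
r(Z) = -19 + Z**2 + 23*Z (r(Z) = (Z**2 + 23*Z) - 19 = -19 + Z**2 + 23*Z)
k*r(7) + 142 = 342*(-19 + 7**2 + 23*7) + 142 = 342*(-19 + 49 + 161) + 142 = 342*191 + 142 = 65322 + 142 = 65464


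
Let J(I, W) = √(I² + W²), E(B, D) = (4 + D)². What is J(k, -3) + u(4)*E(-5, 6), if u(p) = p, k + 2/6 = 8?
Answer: 400 + √610/3 ≈ 408.23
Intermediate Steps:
k = 23/3 (k = -⅓ + 8 = 23/3 ≈ 7.6667)
J(k, -3) + u(4)*E(-5, 6) = √((23/3)² + (-3)²) + 4*(4 + 6)² = √(529/9 + 9) + 4*10² = √(610/9) + 4*100 = √610/3 + 400 = 400 + √610/3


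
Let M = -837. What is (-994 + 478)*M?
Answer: 431892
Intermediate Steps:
(-994 + 478)*M = (-994 + 478)*(-837) = -516*(-837) = 431892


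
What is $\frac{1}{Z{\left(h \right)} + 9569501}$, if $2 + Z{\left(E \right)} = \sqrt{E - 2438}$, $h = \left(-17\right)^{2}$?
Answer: $\frac{9569499}{91575311113150} - \frac{i \sqrt{2149}}{91575311113150} \approx 1.045 \cdot 10^{-7} - 5.0622 \cdot 10^{-13} i$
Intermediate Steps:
$h = 289$
$Z{\left(E \right)} = -2 + \sqrt{-2438 + E}$ ($Z{\left(E \right)} = -2 + \sqrt{E - 2438} = -2 + \sqrt{-2438 + E}$)
$\frac{1}{Z{\left(h \right)} + 9569501} = \frac{1}{\left(-2 + \sqrt{-2438 + 289}\right) + 9569501} = \frac{1}{\left(-2 + \sqrt{-2149}\right) + 9569501} = \frac{1}{\left(-2 + i \sqrt{2149}\right) + 9569501} = \frac{1}{9569499 + i \sqrt{2149}}$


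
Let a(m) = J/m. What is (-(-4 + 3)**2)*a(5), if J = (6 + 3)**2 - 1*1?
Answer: -16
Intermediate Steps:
J = 80 (J = 9**2 - 1 = 81 - 1 = 80)
a(m) = 80/m
(-(-4 + 3)**2)*a(5) = (-(-4 + 3)**2)*(80/5) = (-1*(-1)**2)*(80*(1/5)) = -1*1*16 = -1*16 = -16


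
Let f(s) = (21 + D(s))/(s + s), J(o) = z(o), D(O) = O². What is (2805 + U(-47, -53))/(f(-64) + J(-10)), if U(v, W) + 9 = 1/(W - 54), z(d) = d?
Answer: -38293888/577479 ≈ -66.312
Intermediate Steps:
J(o) = o
U(v, W) = -9 + 1/(-54 + W) (U(v, W) = -9 + 1/(W - 54) = -9 + 1/(-54 + W))
f(s) = (21 + s²)/(2*s) (f(s) = (21 + s²)/(s + s) = (21 + s²)/((2*s)) = (21 + s²)*(1/(2*s)) = (21 + s²)/(2*s))
(2805 + U(-47, -53))/(f(-64) + J(-10)) = (2805 + (487 - 9*(-53))/(-54 - 53))/((½)*(21 + (-64)²)/(-64) - 10) = (2805 + (487 + 477)/(-107))/((½)*(-1/64)*(21 + 4096) - 10) = (2805 - 1/107*964)/((½)*(-1/64)*4117 - 10) = (2805 - 964/107)/(-4117/128 - 10) = 299171/(107*(-5397/128)) = (299171/107)*(-128/5397) = -38293888/577479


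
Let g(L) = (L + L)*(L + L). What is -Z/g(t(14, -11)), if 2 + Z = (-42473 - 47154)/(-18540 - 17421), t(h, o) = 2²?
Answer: -17705/2301504 ≈ -0.0076928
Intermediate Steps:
t(h, o) = 4
g(L) = 4*L² (g(L) = (2*L)*(2*L) = 4*L²)
Z = 17705/35961 (Z = -2 + (-42473 - 47154)/(-18540 - 17421) = -2 - 89627/(-35961) = -2 - 89627*(-1/35961) = -2 + 89627/35961 = 17705/35961 ≈ 0.49234)
-Z/g(t(14, -11)) = -17705/(35961*(4*4²)) = -17705/(35961*(4*16)) = -17705/(35961*64) = -1*17705/2301504 = -17705/2301504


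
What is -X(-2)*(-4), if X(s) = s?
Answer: -8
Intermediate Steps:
-X(-2)*(-4) = -1*(-2)*(-4) = 2*(-4) = -8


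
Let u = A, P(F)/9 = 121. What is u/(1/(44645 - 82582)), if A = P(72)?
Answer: -41313393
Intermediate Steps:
P(F) = 1089 (P(F) = 9*121 = 1089)
A = 1089
u = 1089
u/(1/(44645 - 82582)) = 1089/(1/(44645 - 82582)) = 1089/(1/(-37937)) = 1089/(-1/37937) = 1089*(-37937) = -41313393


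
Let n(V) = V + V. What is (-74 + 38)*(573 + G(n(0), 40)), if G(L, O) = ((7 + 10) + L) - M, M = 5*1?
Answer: -21060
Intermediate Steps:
n(V) = 2*V
M = 5
G(L, O) = 12 + L (G(L, O) = ((7 + 10) + L) - 1*5 = (17 + L) - 5 = 12 + L)
(-74 + 38)*(573 + G(n(0), 40)) = (-74 + 38)*(573 + (12 + 2*0)) = -36*(573 + (12 + 0)) = -36*(573 + 12) = -36*585 = -21060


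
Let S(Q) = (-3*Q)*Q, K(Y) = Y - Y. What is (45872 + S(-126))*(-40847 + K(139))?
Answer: 71727332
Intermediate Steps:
K(Y) = 0
S(Q) = -3*Q**2
(45872 + S(-126))*(-40847 + K(139)) = (45872 - 3*(-126)**2)*(-40847 + 0) = (45872 - 3*15876)*(-40847) = (45872 - 47628)*(-40847) = -1756*(-40847) = 71727332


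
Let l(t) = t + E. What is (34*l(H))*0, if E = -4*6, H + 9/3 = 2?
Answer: 0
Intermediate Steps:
H = -1 (H = -3 + 2 = -1)
E = -24
l(t) = -24 + t (l(t) = t - 24 = -24 + t)
(34*l(H))*0 = (34*(-24 - 1))*0 = (34*(-25))*0 = -850*0 = 0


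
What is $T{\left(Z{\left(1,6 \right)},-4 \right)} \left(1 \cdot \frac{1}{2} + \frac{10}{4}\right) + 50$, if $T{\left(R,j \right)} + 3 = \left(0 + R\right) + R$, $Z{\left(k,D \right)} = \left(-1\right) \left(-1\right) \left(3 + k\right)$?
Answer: $65$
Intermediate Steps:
$Z{\left(k,D \right)} = 3 + k$ ($Z{\left(k,D \right)} = 1 \left(3 + k\right) = 3 + k$)
$T{\left(R,j \right)} = -3 + 2 R$ ($T{\left(R,j \right)} = -3 + \left(\left(0 + R\right) + R\right) = -3 + \left(R + R\right) = -3 + 2 R$)
$T{\left(Z{\left(1,6 \right)},-4 \right)} \left(1 \cdot \frac{1}{2} + \frac{10}{4}\right) + 50 = \left(-3 + 2 \left(3 + 1\right)\right) \left(1 \cdot \frac{1}{2} + \frac{10}{4}\right) + 50 = \left(-3 + 2 \cdot 4\right) \left(1 \cdot \frac{1}{2} + 10 \cdot \frac{1}{4}\right) + 50 = \left(-3 + 8\right) \left(\frac{1}{2} + \frac{5}{2}\right) + 50 = 5 \cdot 3 + 50 = 15 + 50 = 65$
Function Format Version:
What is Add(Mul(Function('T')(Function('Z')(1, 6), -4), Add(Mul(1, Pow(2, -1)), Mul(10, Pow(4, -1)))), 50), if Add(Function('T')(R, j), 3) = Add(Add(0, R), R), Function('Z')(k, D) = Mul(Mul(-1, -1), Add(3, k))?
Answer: 65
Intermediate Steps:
Function('Z')(k, D) = Add(3, k) (Function('Z')(k, D) = Mul(1, Add(3, k)) = Add(3, k))
Function('T')(R, j) = Add(-3, Mul(2, R)) (Function('T')(R, j) = Add(-3, Add(Add(0, R), R)) = Add(-3, Add(R, R)) = Add(-3, Mul(2, R)))
Add(Mul(Function('T')(Function('Z')(1, 6), -4), Add(Mul(1, Pow(2, -1)), Mul(10, Pow(4, -1)))), 50) = Add(Mul(Add(-3, Mul(2, Add(3, 1))), Add(Mul(1, Pow(2, -1)), Mul(10, Pow(4, -1)))), 50) = Add(Mul(Add(-3, Mul(2, 4)), Add(Mul(1, Rational(1, 2)), Mul(10, Rational(1, 4)))), 50) = Add(Mul(Add(-3, 8), Add(Rational(1, 2), Rational(5, 2))), 50) = Add(Mul(5, 3), 50) = Add(15, 50) = 65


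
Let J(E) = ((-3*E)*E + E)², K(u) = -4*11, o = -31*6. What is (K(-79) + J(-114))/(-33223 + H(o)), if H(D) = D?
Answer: -1528966360/33409 ≈ -45765.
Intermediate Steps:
o = -186
K(u) = -44
J(E) = (E - 3*E²)² (J(E) = (-3*E² + E)² = (E - 3*E²)²)
(K(-79) + J(-114))/(-33223 + H(o)) = (-44 + (-114)²*(-1 + 3*(-114))²)/(-33223 - 186) = (-44 + 12996*(-1 - 342)²)/(-33409) = (-44 + 12996*(-343)²)*(-1/33409) = (-44 + 12996*117649)*(-1/33409) = (-44 + 1528966404)*(-1/33409) = 1528966360*(-1/33409) = -1528966360/33409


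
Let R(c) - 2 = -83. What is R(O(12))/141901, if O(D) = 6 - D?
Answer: -81/141901 ≈ -0.00057082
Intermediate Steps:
R(c) = -81 (R(c) = 2 - 83 = -81)
R(O(12))/141901 = -81/141901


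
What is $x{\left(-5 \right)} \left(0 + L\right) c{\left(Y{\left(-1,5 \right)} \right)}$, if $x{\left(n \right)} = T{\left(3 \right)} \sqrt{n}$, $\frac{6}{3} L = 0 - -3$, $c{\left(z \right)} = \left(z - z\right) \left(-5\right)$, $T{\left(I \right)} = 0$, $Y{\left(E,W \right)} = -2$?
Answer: $0$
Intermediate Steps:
$c{\left(z \right)} = 0$ ($c{\left(z \right)} = 0 \left(-5\right) = 0$)
$L = \frac{3}{2}$ ($L = \frac{0 - -3}{2} = \frac{0 + 3}{2} = \frac{1}{2} \cdot 3 = \frac{3}{2} \approx 1.5$)
$x{\left(n \right)} = 0$ ($x{\left(n \right)} = 0 \sqrt{n} = 0$)
$x{\left(-5 \right)} \left(0 + L\right) c{\left(Y{\left(-1,5 \right)} \right)} = 0 \left(0 + \frac{3}{2}\right) 0 = 0 \cdot \frac{3}{2} \cdot 0 = 0 \cdot 0 = 0$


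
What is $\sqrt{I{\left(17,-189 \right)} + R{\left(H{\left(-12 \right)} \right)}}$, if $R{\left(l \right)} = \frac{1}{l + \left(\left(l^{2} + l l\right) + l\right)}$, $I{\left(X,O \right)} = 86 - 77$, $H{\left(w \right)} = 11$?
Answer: $\frac{\sqrt{156882}}{132} \approx 3.0006$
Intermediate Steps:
$I{\left(X,O \right)} = 9$ ($I{\left(X,O \right)} = 86 - 77 = 9$)
$R{\left(l \right)} = \frac{1}{2 l + 2 l^{2}}$ ($R{\left(l \right)} = \frac{1}{l + \left(\left(l^{2} + l^{2}\right) + l\right)} = \frac{1}{l + \left(2 l^{2} + l\right)} = \frac{1}{l + \left(l + 2 l^{2}\right)} = \frac{1}{2 l + 2 l^{2}}$)
$\sqrt{I{\left(17,-189 \right)} + R{\left(H{\left(-12 \right)} \right)}} = \sqrt{9 + \frac{1}{2 \cdot 11 \left(1 + 11\right)}} = \sqrt{9 + \frac{1}{2} \cdot \frac{1}{11} \cdot \frac{1}{12}} = \sqrt{9 + \frac{1}{264}} = \sqrt{\frac{2377}{264}} = \frac{\sqrt{156882}}{132}$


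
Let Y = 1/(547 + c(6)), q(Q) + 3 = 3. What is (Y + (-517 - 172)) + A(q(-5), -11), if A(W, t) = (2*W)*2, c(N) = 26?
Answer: -394796/573 ≈ -689.00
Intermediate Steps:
q(Q) = 0 (q(Q) = -3 + 3 = 0)
A(W, t) = 4*W
Y = 1/573 (Y = 1/(547 + 26) = 1/573 ≈ 0.0017452)
(Y + (-517 - 172)) + A(q(-5), -11) = (1/573 + (-517 - 172)) + 4*0 = (1/573 - 689) + 0 = -394796/573 + 0 = -394796/573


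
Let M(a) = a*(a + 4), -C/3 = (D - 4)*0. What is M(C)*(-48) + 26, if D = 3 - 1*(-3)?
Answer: 26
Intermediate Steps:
D = 6 (D = 3 + 3 = 6)
C = 0 (C = -3*(6 - 4)*0 = -6*0 = -3*0 = 0)
M(a) = a*(4 + a)
M(C)*(-48) + 26 = (0*(4 + 0))*(-48) + 26 = (0*4)*(-48) + 26 = 0*(-48) + 26 = 0 + 26 = 26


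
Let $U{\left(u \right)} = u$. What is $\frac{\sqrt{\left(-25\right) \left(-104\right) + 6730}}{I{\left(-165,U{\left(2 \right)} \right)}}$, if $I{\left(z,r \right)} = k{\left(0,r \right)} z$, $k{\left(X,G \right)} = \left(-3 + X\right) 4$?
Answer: $\frac{\sqrt{9330}}{1980} \approx 0.048784$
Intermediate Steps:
$k{\left(X,G \right)} = -12 + 4 X$
$I{\left(z,r \right)} = - 12 z$ ($I{\left(z,r \right)} = \left(-12 + 4 \cdot 0\right) z = \left(-12 + 0\right) z = - 12 z$)
$\frac{\sqrt{\left(-25\right) \left(-104\right) + 6730}}{I{\left(-165,U{\left(2 \right)} \right)}} = \frac{\sqrt{\left(-25\right) \left(-104\right) + 6730}}{\left(-12\right) \left(-165\right)} = \frac{\sqrt{2600 + 6730}}{1980} = \sqrt{9330} \cdot \frac{1}{1980} = \frac{\sqrt{9330}}{1980}$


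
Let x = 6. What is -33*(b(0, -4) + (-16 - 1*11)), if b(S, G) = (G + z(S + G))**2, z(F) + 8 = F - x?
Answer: -15081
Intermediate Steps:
z(F) = -14 + F (z(F) = -8 + (F - 1*6) = -8 + (F - 6) = -8 + (-6 + F) = -14 + F)
b(S, G) = (-14 + S + 2*G)**2 (b(S, G) = (G + (-14 + (S + G)))**2 = (G + (-14 + (G + S)))**2 = (G + (-14 + G + S))**2 = (-14 + S + 2*G)**2)
-33*(b(0, -4) + (-16 - 1*11)) = -33*((-14 + 0 + 2*(-4))**2 + (-16 - 1*11)) = -33*((-14 + 0 - 8)**2 + (-16 - 11)) = -33*((-22)**2 - 27) = -33*(484 - 27) = -33*457 = -15081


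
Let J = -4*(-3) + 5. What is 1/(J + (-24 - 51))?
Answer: -1/58 ≈ -0.017241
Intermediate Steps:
J = 17 (J = 12 + 5 = 17)
1/(J + (-24 - 51)) = 1/(17 + (-24 - 51)) = 1/(17 - 75) = 1/(-58) = -1/58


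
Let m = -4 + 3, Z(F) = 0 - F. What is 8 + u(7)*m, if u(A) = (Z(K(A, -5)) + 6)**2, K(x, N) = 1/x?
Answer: -1289/49 ≈ -26.306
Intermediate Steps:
Z(F) = -F
m = -1
u(A) = (6 - 1/A)**2 (u(A) = (-1/A + 6)**2 = (6 - 1/A)**2)
8 + u(7)*m = 8 + ((-1 + 6*7)**2/7**2)*(-1) = 8 + ((-1 + 42)**2/49)*(-1) = 8 + ((1/49)*41**2)*(-1) = 8 + ((1/49)*1681)*(-1) = 8 + (1681/49)*(-1) = 8 - 1681/49 = -1289/49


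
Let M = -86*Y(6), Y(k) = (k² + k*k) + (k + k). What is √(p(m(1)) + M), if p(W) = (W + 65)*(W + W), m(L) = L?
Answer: 6*I*√197 ≈ 84.214*I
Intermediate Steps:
Y(k) = 2*k + 2*k² (Y(k) = (k² + k²) + 2*k = 2*k² + 2*k = 2*k + 2*k²)
p(W) = 2*W*(65 + W) (p(W) = (65 + W)*(2*W) = 2*W*(65 + W))
M = -7224 (M = -172*6*(1 + 6) = -172*6*7 = -86*84 = -7224)
√(p(m(1)) + M) = √(2*1*(65 + 1) - 7224) = √(2*1*66 - 7224) = √(132 - 7224) = √(-7092) = 6*I*√197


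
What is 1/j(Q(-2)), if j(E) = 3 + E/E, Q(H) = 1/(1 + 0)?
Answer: ¼ ≈ 0.25000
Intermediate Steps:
Q(H) = 1 (Q(H) = 1/1 = 1)
j(E) = 4 (j(E) = 3 + 1 = 4)
1/j(Q(-2)) = 1/4 = ¼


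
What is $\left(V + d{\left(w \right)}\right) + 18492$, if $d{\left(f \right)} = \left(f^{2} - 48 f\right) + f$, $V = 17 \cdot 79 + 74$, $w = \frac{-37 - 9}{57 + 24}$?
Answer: $\frac{130800187}{6561} \approx 19936.0$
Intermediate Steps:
$w = - \frac{46}{81} \approx -0.5679$
$V = 1417$ ($V = 1343 + 74 = 1417$)
$d{\left(f \right)} = f^{2} - 47 f$
$\left(V + d{\left(w \right)}\right) + 18492 = \left(1417 - \frac{46 \left(-47 - \frac{46}{81}\right)}{81}\right) + 18492 = \left(1417 - - \frac{177238}{6561}\right) + 18492 = \left(1417 + \frac{177238}{6561}\right) + 18492 = \frac{9474175}{6561} + 18492 = \frac{130800187}{6561}$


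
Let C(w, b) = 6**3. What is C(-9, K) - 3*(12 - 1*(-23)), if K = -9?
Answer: 111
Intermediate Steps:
C(w, b) = 216
C(-9, K) - 3*(12 - 1*(-23)) = 216 - 3*(12 - 1*(-23)) = 216 - 3*(12 + 23) = 216 - 3*35 = 216 - 105 = 111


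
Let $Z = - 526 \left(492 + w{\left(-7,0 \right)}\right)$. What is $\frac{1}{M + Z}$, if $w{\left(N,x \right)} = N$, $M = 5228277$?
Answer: $\frac{1}{4973167} \approx 2.0108 \cdot 10^{-7}$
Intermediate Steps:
$Z = -255110$ ($Z = - 526 \left(492 - 7\right) = \left(-526\right) 485 = -255110$)
$\frac{1}{M + Z} = \frac{1}{5228277 - 255110} = \frac{1}{4973167}$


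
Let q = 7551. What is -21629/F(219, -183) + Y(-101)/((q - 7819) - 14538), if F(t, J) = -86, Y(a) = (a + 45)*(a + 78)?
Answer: 3722421/14806 ≈ 251.41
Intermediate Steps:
Y(a) = (45 + a)*(78 + a)
-21629/F(219, -183) + Y(-101)/((q - 7819) - 14538) = -21629/(-86) + (3510 + (-101)² + 123*(-101))/((7551 - 7819) - 14538) = -21629*(-1/86) + (3510 + 10201 - 12423)/(-268 - 14538) = 503/2 + 1288/(-14806) = 503/2 + 1288*(-1/14806) = 503/2 - 644/7403 = 3722421/14806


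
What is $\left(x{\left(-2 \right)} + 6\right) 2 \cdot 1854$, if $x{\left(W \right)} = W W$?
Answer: $37080$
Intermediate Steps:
$x{\left(W \right)} = W^{2}$
$\left(x{\left(-2 \right)} + 6\right) 2 \cdot 1854 = \left(\left(-2\right)^{2} + 6\right) 2 \cdot 1854 = \left(4 + 6\right) 2 \cdot 1854 = 10 \cdot 2 \cdot 1854 = 20 \cdot 1854 = 37080$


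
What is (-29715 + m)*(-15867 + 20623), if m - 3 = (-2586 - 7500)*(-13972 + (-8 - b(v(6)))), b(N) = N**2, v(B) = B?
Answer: 672192417984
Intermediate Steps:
m = 141365379 (m = 3 + (-2586 - 7500)*(-13972 + (-8 - 1*6**2)) = 3 - 10086*(-13972 + (-8 - 1*36)) = 3 - 10086*(-13972 + (-8 - 36)) = 3 - 10086*(-13972 - 44) = 3 - 10086*(-14016) = 3 + 141365376 = 141365379)
(-29715 + m)*(-15867 + 20623) = (-29715 + 141365379)*(-15867 + 20623) = 141335664*4756 = 672192417984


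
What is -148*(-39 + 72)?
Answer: -4884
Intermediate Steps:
-148*(-39 + 72) = -148*33 = -4884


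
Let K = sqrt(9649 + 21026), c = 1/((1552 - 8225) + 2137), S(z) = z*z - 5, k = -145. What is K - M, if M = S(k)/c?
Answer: 95346720 + 5*sqrt(1227) ≈ 9.5347e+7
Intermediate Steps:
S(z) = -5 + z**2 (S(z) = z**2 - 5 = -5 + z**2)
c = -1/4536 (c = 1/(-6673 + 2137) = 1/(-4536) = -1/4536 ≈ -0.00022046)
M = -95346720 (M = (-5 + (-145)**2)/(-1/4536) = (-5 + 21025)*(-4536) = 21020*(-4536) = -95346720)
K = 5*sqrt(1227) (K = sqrt(30675) = 5*sqrt(1227) ≈ 175.14)
K - M = 5*sqrt(1227) - 1*(-95346720) = 5*sqrt(1227) + 95346720 = 95346720 + 5*sqrt(1227)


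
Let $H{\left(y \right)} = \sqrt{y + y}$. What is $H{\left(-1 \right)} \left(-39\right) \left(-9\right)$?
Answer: $351 i \sqrt{2} \approx 496.39 i$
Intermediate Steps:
$H{\left(y \right)} = \sqrt{2} \sqrt{y}$ ($H{\left(y \right)} = \sqrt{2 y} = \sqrt{2} \sqrt{y}$)
$H{\left(-1 \right)} \left(-39\right) \left(-9\right) = \sqrt{2} \sqrt{-1} \left(-39\right) \left(-9\right) = \sqrt{2} i \left(-39\right) \left(-9\right) = i \sqrt{2} \left(-39\right) \left(-9\right) = - 39 i \sqrt{2} \left(-9\right) = 351 i \sqrt{2}$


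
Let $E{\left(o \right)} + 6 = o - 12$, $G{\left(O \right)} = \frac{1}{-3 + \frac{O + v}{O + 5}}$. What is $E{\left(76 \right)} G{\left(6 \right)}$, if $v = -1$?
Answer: $- \frac{319}{14} \approx -22.786$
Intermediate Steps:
$G{\left(O \right)} = \frac{1}{-3 + \frac{-1 + O}{5 + O}}$ ($G{\left(O \right)} = \frac{1}{-3 + \frac{O - 1}{O + 5}} = \frac{1}{-3 + \frac{-1 + O}{5 + O}}$)
$E{\left(o \right)} = -18 + o$ ($E{\left(o \right)} = -6 + \left(o - 12\right) = -6 + \left(-12 + o\right) = -18 + o$)
$E{\left(76 \right)} G{\left(6 \right)} = \left(-18 + 76\right) \frac{-5 - 6}{2 \left(8 + 6\right)} = 58 \frac{-5 - 6}{2 \cdot 14} = 58 \cdot \frac{1}{2} \cdot \frac{1}{14} \left(-11\right) = 58 \left(- \frac{11}{28}\right) = - \frac{319}{14}$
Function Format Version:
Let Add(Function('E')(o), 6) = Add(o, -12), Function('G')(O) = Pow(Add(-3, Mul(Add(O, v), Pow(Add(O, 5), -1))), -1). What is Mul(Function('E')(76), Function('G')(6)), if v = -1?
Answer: Rational(-319, 14) ≈ -22.786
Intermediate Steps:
Function('G')(O) = Pow(Add(-3, Mul(Pow(Add(5, O), -1), Add(-1, O))), -1) (Function('G')(O) = Pow(Add(-3, Mul(Add(O, -1), Pow(Add(O, 5), -1))), -1) = Pow(Add(-3, Mul(Add(-1, O), Pow(Add(5, O), -1))), -1) = Pow(Add(-3, Mul(Pow(Add(5, O), -1), Add(-1, O))), -1))
Function('E')(o) = Add(-18, o) (Function('E')(o) = Add(-6, Add(o, -12)) = Add(-6, Add(-12, o)) = Add(-18, o))
Mul(Function('E')(76), Function('G')(6)) = Mul(Add(-18, 76), Mul(Rational(1, 2), Pow(Add(8, 6), -1), Add(-5, Mul(-1, 6)))) = Mul(58, Mul(Rational(1, 2), Pow(14, -1), Add(-5, -6))) = Mul(58, Mul(Rational(1, 2), Rational(1, 14), -11)) = Mul(58, Rational(-11, 28)) = Rational(-319, 14)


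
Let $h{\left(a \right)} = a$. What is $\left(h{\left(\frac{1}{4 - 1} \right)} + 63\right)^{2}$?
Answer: $\frac{36100}{9} \approx 4011.1$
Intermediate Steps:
$\left(h{\left(\frac{1}{4 - 1} \right)} + 63\right)^{2} = \left(\frac{1}{4 - 1} + 63\right)^{2} = \left(\frac{1}{3} + 63\right)^{2} = \left(\frac{190}{3}\right)^{2} = \frac{36100}{9}$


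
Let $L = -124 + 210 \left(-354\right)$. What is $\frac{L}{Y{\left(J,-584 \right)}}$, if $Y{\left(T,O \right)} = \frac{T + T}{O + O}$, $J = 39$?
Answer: $\frac{3345152}{3} \approx 1.1151 \cdot 10^{6}$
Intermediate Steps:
$Y{\left(T,O \right)} = \frac{T}{O}$ ($Y{\left(T,O \right)} = \frac{2 T}{2 O} = 2 T \frac{1}{2 O} = \frac{T}{O}$)
$L = -74464$ ($L = -124 - 74340 = -74464$)
$\frac{L}{Y{\left(J,-584 \right)}} = - \frac{74464}{39 \frac{1}{-584}} = - \frac{74464}{39 \left(- \frac{1}{584}\right)} = - \frac{74464}{- \frac{39}{584}} = \left(-74464\right) \left(- \frac{584}{39}\right) = \frac{3345152}{3}$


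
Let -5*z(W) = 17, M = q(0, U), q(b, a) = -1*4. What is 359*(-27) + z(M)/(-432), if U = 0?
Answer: -20936863/2160 ≈ -9693.0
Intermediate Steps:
q(b, a) = -4
M = -4
z(W) = -17/5 (z(W) = -⅕*17 = -17/5)
359*(-27) + z(M)/(-432) = 359*(-27) - 17/5/(-432) = -9693 - 17/5*(-1/432) = -9693 + 17/2160 = -20936863/2160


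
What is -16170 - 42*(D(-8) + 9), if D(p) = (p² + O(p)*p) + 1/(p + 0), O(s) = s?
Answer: -87675/4 ≈ -21919.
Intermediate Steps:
D(p) = 1/p + 2*p² (D(p) = (p² + p*p) + 1/(p + 0) = (p² + p²) + 1/p = 2*p² + 1/p = 1/p + 2*p²)
-16170 - 42*(D(-8) + 9) = -16170 - 42*((1 + 2*(-8)³)/(-8) + 9) = -16170 - 42*(-(1 + 2*(-512))/8 + 9) = -16170 - 42*(-(1 - 1024)/8 + 9) = -16170 - 42*(-⅛*(-1023) + 9) = -16170 - 42*(1023/8 + 9) = -16170 - 42*1095/8 = -16170 - 1*22995/4 = -16170 - 22995/4 = -87675/4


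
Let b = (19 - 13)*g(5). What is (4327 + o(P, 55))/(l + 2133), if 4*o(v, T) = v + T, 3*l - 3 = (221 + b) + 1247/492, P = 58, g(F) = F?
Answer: 6428349/3274523 ≈ 1.9631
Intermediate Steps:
b = 30 (b = (19 - 13)*5 = 6*5 = 30)
l = 126215/1476 (l = 1 + ((221 + 30) + 1247/492)/3 = 1 + (251 + 1247*(1/492))/3 = 1 + (251 + 1247/492)/3 = 1 + (⅓)*(124739/492) = 1 + 124739/1476 = 126215/1476 ≈ 85.511)
o(v, T) = T/4 + v/4 (o(v, T) = (v + T)/4 = (T + v)/4 = T/4 + v/4)
(4327 + o(P, 55))/(l + 2133) = (4327 + ((¼)*55 + (¼)*58))/(126215/1476 + 2133) = (4327 + (55/4 + 29/2))/(3274523/1476) = (4327 + 113/4)*(1476/3274523) = (17421/4)*(1476/3274523) = 6428349/3274523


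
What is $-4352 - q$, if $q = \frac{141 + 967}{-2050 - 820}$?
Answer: $- \frac{6244566}{1435} \approx -4351.6$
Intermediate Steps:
$q = - \frac{554}{1435}$ ($q = \frac{1108}{-2870} = 1108 \left(- \frac{1}{2870}\right) = - \frac{554}{1435} \approx -0.38606$)
$-4352 - q = -4352 - - \frac{554}{1435} = -4352 + \frac{554}{1435} = - \frac{6244566}{1435}$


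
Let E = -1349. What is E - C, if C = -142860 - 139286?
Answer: 280797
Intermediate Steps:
C = -282146
E - C = -1349 - 1*(-282146) = -1349 + 282146 = 280797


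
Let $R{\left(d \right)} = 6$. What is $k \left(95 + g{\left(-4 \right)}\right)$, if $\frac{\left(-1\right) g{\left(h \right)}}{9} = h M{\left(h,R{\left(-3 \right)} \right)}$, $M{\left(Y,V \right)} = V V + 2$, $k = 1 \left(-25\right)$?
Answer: $-36575$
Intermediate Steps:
$k = -25$
$M{\left(Y,V \right)} = 2 + V^{2}$ ($M{\left(Y,V \right)} = V^{2} + 2 = 2 + V^{2}$)
$g{\left(h \right)} = - 342 h$ ($g{\left(h \right)} = - 9 h \left(2 + 6^{2}\right) = - 9 h \left(2 + 36\right) = - 9 h 38 = - 9 \cdot 38 h = - 342 h$)
$k \left(95 + g{\left(-4 \right)}\right) = - 25 \left(95 - -1368\right) = - 25 \left(95 + 1368\right) = \left(-25\right) 1463 = -36575$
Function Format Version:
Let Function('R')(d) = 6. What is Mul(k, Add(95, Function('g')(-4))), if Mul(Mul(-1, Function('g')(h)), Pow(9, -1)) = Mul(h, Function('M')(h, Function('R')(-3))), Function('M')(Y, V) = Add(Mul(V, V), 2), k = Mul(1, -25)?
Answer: -36575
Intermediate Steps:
k = -25
Function('M')(Y, V) = Add(2, Pow(V, 2)) (Function('M')(Y, V) = Add(Pow(V, 2), 2) = Add(2, Pow(V, 2)))
Function('g')(h) = Mul(-342, h) (Function('g')(h) = Mul(-9, Mul(h, Add(2, Pow(6, 2)))) = Mul(-9, Mul(h, Add(2, 36))) = Mul(-9, Mul(h, 38)) = Mul(-9, Mul(38, h)) = Mul(-342, h))
Mul(k, Add(95, Function('g')(-4))) = Mul(-25, Add(95, Mul(-342, -4))) = Mul(-25, Add(95, 1368)) = Mul(-25, 1463) = -36575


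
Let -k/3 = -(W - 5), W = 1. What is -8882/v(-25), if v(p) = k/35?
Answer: 155435/6 ≈ 25906.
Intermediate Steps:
k = -12 (k = -(-3)*(1 - 5) = -(-3)*(-4) = -3*4 = -12)
v(p) = -12/35
-8882/v(-25) = -8882/(-12/35) = -8882*(-35/12) = 155435/6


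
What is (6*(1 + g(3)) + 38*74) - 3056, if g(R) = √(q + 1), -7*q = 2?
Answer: -238 + 6*√35/7 ≈ -232.93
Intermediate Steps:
q = -2/7 (q = -⅐*2 = -2/7 ≈ -0.28571)
g(R) = √35/7 (g(R) = √(-2/7 + 1) = √(5/7) = √35/7)
(6*(1 + g(3)) + 38*74) - 3056 = (6*(1 + √35/7) + 38*74) - 3056 = ((6 + 6*√35/7) + 2812) - 3056 = (2818 + 6*√35/7) - 3056 = -238 + 6*√35/7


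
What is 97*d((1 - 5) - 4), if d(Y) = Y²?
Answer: 6208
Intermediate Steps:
97*d((1 - 5) - 4) = 97*((1 - 5) - 4)² = 97*(-4 - 4)² = 97*(-8)² = 97*64 = 6208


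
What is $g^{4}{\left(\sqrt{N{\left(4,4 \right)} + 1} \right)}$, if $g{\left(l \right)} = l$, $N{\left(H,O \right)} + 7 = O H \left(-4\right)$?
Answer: $4900$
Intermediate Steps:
$N{\left(H,O \right)} = -7 - 4 H O$ ($N{\left(H,O \right)} = -7 + O H \left(-4\right) = -7 + H O \left(-4\right) = -7 - 4 H O$)
$g^{4}{\left(\sqrt{N{\left(4,4 \right)} + 1} \right)} = \left(\sqrt{\left(-7 - 16 \cdot 4\right) + 1}\right)^{4} = \left(\sqrt{\left(-7 - 64\right) + 1}\right)^{4} = \left(\sqrt{-71 + 1}\right)^{4} = \left(\sqrt{-70}\right)^{4} = \left(i \sqrt{70}\right)^{4} = 4900$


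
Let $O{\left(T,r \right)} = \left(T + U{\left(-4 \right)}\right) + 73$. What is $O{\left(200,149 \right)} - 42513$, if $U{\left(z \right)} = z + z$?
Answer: $-42248$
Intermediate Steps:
$U{\left(z \right)} = 2 z$
$O{\left(T,r \right)} = 65 + T$ ($O{\left(T,r \right)} = \left(T + 2 \left(-4\right)\right) + 73 = \left(T - 8\right) + 73 = \left(-8 + T\right) + 73 = 65 + T$)
$O{\left(200,149 \right)} - 42513 = \left(65 + 200\right) - 42513 = 265 - 42513 = -42248$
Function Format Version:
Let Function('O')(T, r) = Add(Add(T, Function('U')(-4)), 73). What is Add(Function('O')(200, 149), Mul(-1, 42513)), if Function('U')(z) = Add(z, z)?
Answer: -42248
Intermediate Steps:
Function('U')(z) = Mul(2, z)
Function('O')(T, r) = Add(65, T) (Function('O')(T, r) = Add(Add(T, Mul(2, -4)), 73) = Add(Add(T, -8), 73) = Add(Add(-8, T), 73) = Add(65, T))
Add(Function('O')(200, 149), Mul(-1, 42513)) = Add(Add(65, 200), Mul(-1, 42513)) = Add(265, -42513) = -42248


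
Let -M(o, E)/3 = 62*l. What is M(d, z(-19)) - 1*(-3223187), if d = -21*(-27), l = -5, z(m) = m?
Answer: 3224117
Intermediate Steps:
d = 567
M(o, E) = 930 (M(o, E) = -186*(-5) = -3*(-310) = 930)
M(d, z(-19)) - 1*(-3223187) = 930 - 1*(-3223187) = 930 + 3223187 = 3224117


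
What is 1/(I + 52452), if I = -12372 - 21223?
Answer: 1/18857 ≈ 5.3031e-5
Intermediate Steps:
I = -33595
1/(I + 52452) = 1/(-33595 + 52452) = 1/18857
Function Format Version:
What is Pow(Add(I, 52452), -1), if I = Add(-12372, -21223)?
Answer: Rational(1, 18857) ≈ 5.3031e-5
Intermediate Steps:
I = -33595
Pow(Add(I, 52452), -1) = Pow(Add(-33595, 52452), -1) = Pow(18857, -1) = Rational(1, 18857)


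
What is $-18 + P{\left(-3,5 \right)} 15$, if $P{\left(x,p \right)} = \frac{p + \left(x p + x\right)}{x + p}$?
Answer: $- \frac{231}{2} \approx -115.5$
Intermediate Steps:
$P{\left(x,p \right)} = \frac{p + x + p x}{p + x}$ ($P{\left(x,p \right)} = \frac{p + \left(p x + x\right)}{p + x} = \frac{p + \left(x + p x\right)}{p + x} = \frac{p + x + p x}{p + x}$)
$-18 + P{\left(-3,5 \right)} 15 = -18 + \frac{5 - 3 + 5 \left(-3\right)}{5 - 3} \cdot 15 = -18 + \frac{5 - 3 - 15}{2} \cdot 15 = -18 + \frac{1}{2} \left(-13\right) 15 = -18 - \frac{195}{2} = - \frac{231}{2}$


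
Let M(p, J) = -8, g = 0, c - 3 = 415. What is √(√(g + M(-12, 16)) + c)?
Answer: √(418 + 2*I*√2) ≈ 20.445 + 0.06917*I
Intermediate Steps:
c = 418 (c = 3 + 415 = 418)
√(√(g + M(-12, 16)) + c) = √(√(0 - 8) + 418) = √(√(-8) + 418) = √(2*I*√2 + 418) = √(418 + 2*I*√2)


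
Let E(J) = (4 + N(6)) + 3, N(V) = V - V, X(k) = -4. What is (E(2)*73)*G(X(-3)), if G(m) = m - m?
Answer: 0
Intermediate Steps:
N(V) = 0
G(m) = 0
E(J) = 7 (E(J) = (4 + 0) + 3 = 4 + 3 = 7)
(E(2)*73)*G(X(-3)) = (7*73)*0 = 511*0 = 0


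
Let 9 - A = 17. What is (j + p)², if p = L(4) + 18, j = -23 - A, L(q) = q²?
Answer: 361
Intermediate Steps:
A = -8 (A = 9 - 1*17 = 9 - 17 = -8)
j = -15 (j = -23 - 1*(-8) = -23 + 8 = -15)
p = 34 (p = 4² + 18 = 16 + 18 = 34)
(j + p)² = (-15 + 34)² = 19² = 361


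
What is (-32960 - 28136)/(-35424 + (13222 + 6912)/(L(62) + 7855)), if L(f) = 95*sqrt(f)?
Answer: 33079168450895420/19178193308727049 - 29215038020*sqrt(62)/19178193308727049 ≈ 1.7248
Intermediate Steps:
(-32960 - 28136)/(-35424 + (13222 + 6912)/(L(62) + 7855)) = (-32960 - 28136)/(-35424 + (13222 + 6912)/(95*sqrt(62) + 7855)) = -61096/(-35424 + 20134/(7855 + 95*sqrt(62)))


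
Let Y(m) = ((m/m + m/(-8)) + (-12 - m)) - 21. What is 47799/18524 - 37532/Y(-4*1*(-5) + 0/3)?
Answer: 1395695627/2019116 ≈ 691.24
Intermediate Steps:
Y(m) = -32 - 9*m/8 (Y(m) = ((1 + m*(-1/8)) + (-12 - m)) - 21 = ((1 - m/8) + (-12 - m)) - 21 = (-11 - 9*m/8) - 21 = -32 - 9*m/8)
47799/18524 - 37532/Y(-4*1*(-5) + 0/3) = 47799/18524 - 37532/(-32 - 9*(-4*1*(-5) + 0/3)/8) = 47799*(1/18524) - 37532/(-32 - 9*(-4*(-5) + 0*(1/3))/8) = 47799/18524 - 37532/(-32 - 9*(20 + 0)/8) = 47799/18524 - 37532/(-32 - 9/8*20) = 47799/18524 - 37532/(-32 - 45/2) = 47799/18524 - 37532/(-109/2) = 47799/18524 - 37532*(-2/109) = 47799/18524 + 75064/109 = 1395695627/2019116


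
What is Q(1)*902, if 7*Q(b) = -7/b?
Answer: -902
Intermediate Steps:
Q(b) = -1/b (Q(b) = (-7/b)/7 = -1/b)
Q(1)*902 = -1/1*902 = -1*1*902 = -1*902 = -902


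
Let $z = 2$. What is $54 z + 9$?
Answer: $117$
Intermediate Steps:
$54 z + 9 = 54 \cdot 2 + 9 = 108 + 9 = 117$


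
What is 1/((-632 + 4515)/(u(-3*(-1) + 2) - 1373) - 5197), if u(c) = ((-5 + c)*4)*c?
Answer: -1373/7139364 ≈ -0.00019231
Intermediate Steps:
u(c) = c*(-20 + 4*c) (u(c) = (-20 + 4*c)*c = c*(-20 + 4*c))
1/((-632 + 4515)/(u(-3*(-1) + 2) - 1373) - 5197) = 1/((-632 + 4515)/(4*(-3*(-1) + 2)*(-5 + (-3*(-1) + 2)) - 1373) - 5197) = 1/(3883/(4*(3 + 2)*(-5 + (3 + 2)) - 1373) - 5197) = 1/(3883/(4*5*(-5 + 5) - 1373) - 5197) = 1/(3883/(4*5*0 - 1373) - 5197) = 1/(3883/(0 - 1373) - 5197) = 1/(3883/(-1373) - 5197) = 1/(3883*(-1/1373) - 5197) = 1/(-3883/1373 - 5197) = 1/(-7139364/1373) = -1373/7139364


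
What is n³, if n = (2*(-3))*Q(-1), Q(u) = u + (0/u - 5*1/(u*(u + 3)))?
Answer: -729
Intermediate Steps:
Q(u) = u - 5/(u*(3 + u)) (Q(u) = u + (0 - 5*1/(u*(3 + u))) = u + (0 - 5/(u*(3 + u))) = u - 5/(u*(3 + u)))
n = -9 (n = (2*(-3))*((-5 + (-1)³ + 3*(-1)²)/((-1)*(3 - 1))) = -(-6)*(-5 - 1 + 3*1)/2 = -(-6)*(-5 - 1 + 3)/2 = -(-6)*(-3)/2 = -6*3/2 = -9)
n³ = (-9)³ = -729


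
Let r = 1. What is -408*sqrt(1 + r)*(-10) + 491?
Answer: 491 + 4080*sqrt(2) ≈ 6261.0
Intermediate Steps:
-408*sqrt(1 + r)*(-10) + 491 = -408*sqrt(1 + 1)*(-10) + 491 = -408*sqrt(2)*(-10) + 491 = -(-4080)*sqrt(2) + 491 = 4080*sqrt(2) + 491 = 491 + 4080*sqrt(2)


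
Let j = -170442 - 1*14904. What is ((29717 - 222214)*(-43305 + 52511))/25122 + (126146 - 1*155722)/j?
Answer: -27371331561325/388021851 ≈ -70541.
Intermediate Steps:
j = -185346 (j = -170442 - 14904 = -185346)
((29717 - 222214)*(-43305 + 52511))/25122 + (126146 - 1*155722)/j = ((29717 - 222214)*(-43305 + 52511))/25122 + (126146 - 1*155722)/(-185346) = -192497*9206*(1/25122) + (126146 - 155722)*(-1/185346) = -1772127382*1/25122 - 29576*(-1/185346) = -886063691/12561 + 14788/92673 = -27371331561325/388021851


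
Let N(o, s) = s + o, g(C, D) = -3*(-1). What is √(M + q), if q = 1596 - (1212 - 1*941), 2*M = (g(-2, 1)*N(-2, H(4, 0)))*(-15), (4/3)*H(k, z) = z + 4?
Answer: √5210/2 ≈ 36.090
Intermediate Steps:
H(k, z) = 3 + 3*z/4 (H(k, z) = 3*(z + 4)/4 = 3*(4 + z)/4 = 3 + 3*z/4)
g(C, D) = 3
N(o, s) = o + s
M = -45/2 (M = ((3*(-2 + (3 + (¾)*0)))*(-15))/2 = ((3*(-2 + (3 + 0)))*(-15))/2 = ((3*(-2 + 3))*(-15))/2 = ((3*1)*(-15))/2 = (3*(-15))/2 = (½)*(-45) = -45/2 ≈ -22.500)
q = 1325 (q = 1596 - (1212 - 941) = 1596 - 1*271 = 1596 - 271 = 1325)
√(M + q) = √(-45/2 + 1325) = √(2605/2) = √5210/2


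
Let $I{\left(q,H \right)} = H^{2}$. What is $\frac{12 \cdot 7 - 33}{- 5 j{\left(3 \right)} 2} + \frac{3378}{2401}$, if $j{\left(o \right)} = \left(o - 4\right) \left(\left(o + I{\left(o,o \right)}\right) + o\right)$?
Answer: $\frac{209717}{120050} \approx 1.7469$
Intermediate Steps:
$j{\left(o \right)} = \left(-4 + o\right) \left(o^{2} + 2 o\right)$ ($j{\left(o \right)} = \left(o - 4\right) \left(\left(o + o^{2}\right) + o\right) = \left(-4 + o\right) \left(o^{2} + 2 o\right)$)
$\frac{12 \cdot 7 - 33}{- 5 j{\left(3 \right)} 2} + \frac{3378}{2401} = \frac{12 \cdot 7 - 33}{- 5 \cdot 3 \left(-8 + 3^{2} - 6\right) 2} + \frac{3378}{2401} = \frac{84 - 33}{- 5 \cdot 3 \left(-8 + 9 - 6\right) 2} + 3378 \cdot \frac{1}{2401} = \frac{51}{- 5 \cdot 3 \left(-5\right) 2} + \frac{3378}{2401} = \frac{51}{\left(-5\right) \left(-15\right) 2} + \frac{3378}{2401} = \frac{51}{75 \cdot 2} + \frac{3378}{2401} = \frac{51}{150} + \frac{3378}{2401} = 51 \cdot \frac{1}{150} + \frac{3378}{2401} = \frac{17}{50} + \frac{3378}{2401} = \frac{209717}{120050}$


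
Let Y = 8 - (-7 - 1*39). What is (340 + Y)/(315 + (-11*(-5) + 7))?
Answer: 394/377 ≈ 1.0451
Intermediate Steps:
Y = 54 (Y = 8 - (-7 - 39) = 8 - 1*(-46) = 8 + 46 = 54)
(340 + Y)/(315 + (-11*(-5) + 7)) = (340 + 54)/(315 + (-11*(-5) + 7)) = 394/(315 + (55 + 7)) = 394/(315 + 62) = 394/377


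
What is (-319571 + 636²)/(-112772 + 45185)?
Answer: -84925/67587 ≈ -1.2565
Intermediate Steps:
(-319571 + 636²)/(-112772 + 45185) = (-319571 + 404496)/(-67587) = 84925*(-1/67587) = -84925/67587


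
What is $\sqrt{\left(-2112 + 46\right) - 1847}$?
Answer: $i \sqrt{3913} \approx 62.554 i$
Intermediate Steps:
$\sqrt{\left(-2112 + 46\right) - 1847} = \sqrt{-2066 - 1847} = \sqrt{-3913} = i \sqrt{3913}$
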